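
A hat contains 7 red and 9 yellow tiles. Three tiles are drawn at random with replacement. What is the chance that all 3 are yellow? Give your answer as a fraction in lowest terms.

Multiply the conditional probability of each draw in order, with replacement (the composition resets each draw).
P = (9/16) · (9/16) · (9/16) = 729/4096 ≈ 0.1780.

729/4096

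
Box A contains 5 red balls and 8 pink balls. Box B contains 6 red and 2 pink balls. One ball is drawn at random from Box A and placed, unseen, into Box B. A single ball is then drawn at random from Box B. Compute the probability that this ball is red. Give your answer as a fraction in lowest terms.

Condition on how many of the transferred balls are red (from Box A: 5 red of 13; then Box B has 9 total).
  0 red: C(5,0)C(8,1)/C(13,1) = 8/13; then P = 6/9
  1 red: C(5,1)C(8,0)/C(13,1) = 5/13; then P = 7/9
P(red from Box B) = 83/117 ≈ 0.7094.

83/117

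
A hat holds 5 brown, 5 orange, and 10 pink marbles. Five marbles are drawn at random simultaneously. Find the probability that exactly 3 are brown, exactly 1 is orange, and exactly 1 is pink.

125/3876

Unordered draws without replacement: count favorable combinations over C(20,5).
Favorable = C(5,3) · C(5,1) · C(10,1) = 500; total = C(20,5) = 15504.
P = 500/15504 = 125/3876 ≈ 0.0322.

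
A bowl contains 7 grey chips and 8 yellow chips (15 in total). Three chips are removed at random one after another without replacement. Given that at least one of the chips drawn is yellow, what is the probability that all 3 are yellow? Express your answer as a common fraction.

2/15

P(all 3 yellow) = C(8,3)/C(15,3) = 8/65; P(at least one yellow) = 1 − C(7,3)/C(15,3) = 12/13.
Since 'all 3 yellow' ⊆ 'at least one yellow', P(all 3 | at least one) = 8/65 / 12/13 = 2/15 ≈ 0.1333.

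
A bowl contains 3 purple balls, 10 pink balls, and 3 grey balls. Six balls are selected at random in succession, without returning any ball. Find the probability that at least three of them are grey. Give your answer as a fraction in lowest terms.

1/28

Sum the hypergeometric tail for j = 3,…,3 grey balls.
Favorable = C(3,3)·C(13,3) = 286; total = C(16,6) = 8008.
P = 286/8008 = 1/28 ≈ 0.0357.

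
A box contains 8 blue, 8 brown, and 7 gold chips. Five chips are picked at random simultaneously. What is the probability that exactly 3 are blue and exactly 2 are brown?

224/4807

Unordered draws without replacement: count favorable combinations over C(23,5).
Favorable = C(8,3) · C(8,2) · C(7,0) = 1568; total = C(23,5) = 33649.
P = 1568/33649 = 224/4807 ≈ 0.0466.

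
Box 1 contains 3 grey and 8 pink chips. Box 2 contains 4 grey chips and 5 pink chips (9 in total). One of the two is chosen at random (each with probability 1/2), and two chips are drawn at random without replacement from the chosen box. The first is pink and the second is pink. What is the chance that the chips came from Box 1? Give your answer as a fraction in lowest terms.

504/779

P(E | Box 1) = 28/55; P(E | Box 2) = 5/18.
P(E) = 1/2·28/55 + 1/2·5/18 = 779/1980.
By Bayes' rule, P(Box 1 | E) = 14/55 / 779/1980 = 504/779 ≈ 0.6470.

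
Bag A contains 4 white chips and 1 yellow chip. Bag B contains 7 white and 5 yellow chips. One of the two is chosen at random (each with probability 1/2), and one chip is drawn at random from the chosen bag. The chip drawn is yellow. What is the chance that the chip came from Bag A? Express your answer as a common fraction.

12/37

P(yellow | Bag A) = 1/5; P(yellow | Bag B) = 5/12.
P(yellow) = 1/2·1/5 + 1/2·5/12 = 37/120.
By Bayes' rule, P(Bag A | yellow) = 1/10 / 37/120 = 12/37 ≈ 0.3243.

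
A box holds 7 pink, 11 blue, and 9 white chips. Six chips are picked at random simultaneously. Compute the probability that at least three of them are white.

15029/49335

Sum the hypergeometric tail for j = 3,…,6 white chips.
Favorable = C(9,3)·C(18,3) + C(9,4)·C(18,2) + C(9,5)·C(18,1) + C(9,6)·C(18,0) = 90174; total = C(27,6) = 296010.
P = 90174/296010 = 15029/49335 ≈ 0.3046.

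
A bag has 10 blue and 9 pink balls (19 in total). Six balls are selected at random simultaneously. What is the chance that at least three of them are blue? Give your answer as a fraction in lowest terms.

Sum the hypergeometric tail for j = 3,…,6 blue balls.
Favorable = C(10,3)·C(9,3) + C(10,4)·C(9,2) + C(10,5)·C(9,1) + C(10,6)·C(9,0) = 20118; total = C(19,6) = 27132.
P = 20118/27132 = 479/646 ≈ 0.7415.

479/646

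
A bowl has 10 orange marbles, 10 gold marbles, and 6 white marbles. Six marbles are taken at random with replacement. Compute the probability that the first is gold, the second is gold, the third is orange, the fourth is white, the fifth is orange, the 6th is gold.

9375/4826809

Multiply the conditional probability of each draw in order, with replacement (the composition resets each draw).
P = (10/26) · (10/26) · (10/26) · (6/26) · (10/26) · (10/26) = 9375/4826809 ≈ 0.0019.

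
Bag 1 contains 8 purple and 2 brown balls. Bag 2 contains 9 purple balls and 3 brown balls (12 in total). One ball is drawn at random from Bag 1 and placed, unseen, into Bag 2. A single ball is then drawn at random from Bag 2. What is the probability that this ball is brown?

Condition on how many of the transferred balls are brown (from Bag 1: 2 brown of 10; then Bag 2 has 13 total).
  0 brown: C(2,0)C(8,1)/C(10,1) = 4/5; then P = 3/13
  1 brown: C(2,1)C(8,0)/C(10,1) = 1/5; then P = 4/13
P(brown from Bag 2) = 16/65 ≈ 0.2462.

16/65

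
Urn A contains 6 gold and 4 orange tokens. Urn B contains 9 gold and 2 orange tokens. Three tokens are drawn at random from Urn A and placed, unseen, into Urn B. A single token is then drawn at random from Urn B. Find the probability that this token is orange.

Condition on how many of the transferred tokens are orange (from Urn A: 4 orange of 10; then Urn B has 14 total).
  0 orange: C(4,0)C(6,3)/C(10,3) = 1/6; then P = 2/14
  1 orange: C(4,1)C(6,2)/C(10,3) = 1/2; then P = 3/14
  2 orange: C(4,2)C(6,1)/C(10,3) = 3/10; then P = 4/14
  3 orange: C(4,3)C(6,0)/C(10,3) = 1/30; then P = 5/14
P(orange from Urn B) = 8/35 ≈ 0.2286.

8/35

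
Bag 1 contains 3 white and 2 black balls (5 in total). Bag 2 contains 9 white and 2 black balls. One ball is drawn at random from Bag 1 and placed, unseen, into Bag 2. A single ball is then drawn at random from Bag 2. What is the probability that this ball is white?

Condition on how many of the transferred balls are white (from Bag 1: 3 white of 5; then Bag 2 has 12 total).
  0 white: C(3,0)C(2,1)/C(5,1) = 2/5; then P = 9/12
  1 white: C(3,1)C(2,0)/C(5,1) = 3/5; then P = 10/12
P(white from Bag 2) = 4/5 ≈ 0.8000.

4/5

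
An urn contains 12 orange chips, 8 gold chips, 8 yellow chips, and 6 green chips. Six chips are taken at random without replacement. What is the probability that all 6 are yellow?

Unordered draws without replacement: count favorable combinations over C(34,6).
Favorable = C(12,0) · C(8,0) · C(8,6) · C(6,0) = 28; total = C(34,6) = 1344904.
P = 28/1344904 = 7/336226 ≈ 0.0000.

7/336226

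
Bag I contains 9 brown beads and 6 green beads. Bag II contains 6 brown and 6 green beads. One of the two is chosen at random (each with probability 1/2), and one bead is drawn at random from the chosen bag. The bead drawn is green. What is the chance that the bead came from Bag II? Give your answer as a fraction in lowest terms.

5/9

P(green | Bag I) = 2/5; P(green | Bag II) = 1/2.
P(green) = 1/2·2/5 + 1/2·1/2 = 9/20.
By Bayes' rule, P(Bag II | green) = 1/4 / 9/20 = 5/9 ≈ 0.5556.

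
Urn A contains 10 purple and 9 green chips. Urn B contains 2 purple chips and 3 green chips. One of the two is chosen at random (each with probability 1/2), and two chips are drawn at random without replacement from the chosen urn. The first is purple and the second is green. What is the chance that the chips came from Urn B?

57/107

P(E | Urn A) = 5/19; P(E | Urn B) = 3/10.
P(E) = 1/2·5/19 + 1/2·3/10 = 107/380.
By Bayes' rule, P(Urn B | E) = 3/20 / 107/380 = 57/107 ≈ 0.5327.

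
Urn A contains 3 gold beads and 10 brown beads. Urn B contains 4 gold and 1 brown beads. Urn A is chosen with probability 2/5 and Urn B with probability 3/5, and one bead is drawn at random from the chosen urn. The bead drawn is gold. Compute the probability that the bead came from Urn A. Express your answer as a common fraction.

P(gold | Urn A) = 3/13; P(gold | Urn B) = 4/5.
P(gold) = 2/5·3/13 + 3/5·4/5 = 186/325.
By Bayes' rule, P(Urn A | gold) = 6/65 / 186/325 = 5/31 ≈ 0.1613.

5/31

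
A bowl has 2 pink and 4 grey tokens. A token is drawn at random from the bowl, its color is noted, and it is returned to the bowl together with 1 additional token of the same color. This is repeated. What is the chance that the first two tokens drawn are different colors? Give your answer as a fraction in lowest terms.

Either pink then grey, or grey then pink; after the first draw the total is 7.
P = (2/6)·(4/7) + (4/6)·(2/7) = 8/21 ≈ 0.3810.

8/21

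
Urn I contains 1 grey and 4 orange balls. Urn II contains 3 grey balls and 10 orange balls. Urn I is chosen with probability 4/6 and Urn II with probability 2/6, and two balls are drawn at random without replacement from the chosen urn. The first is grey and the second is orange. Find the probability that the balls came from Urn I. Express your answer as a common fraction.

P(E | Urn I) = 1/5; P(E | Urn II) = 5/26.
P(E) = 2/3·1/5 + 1/3·5/26 = 77/390.
By Bayes' rule, P(Urn I | E) = 2/15 / 77/390 = 52/77 ≈ 0.6753.

52/77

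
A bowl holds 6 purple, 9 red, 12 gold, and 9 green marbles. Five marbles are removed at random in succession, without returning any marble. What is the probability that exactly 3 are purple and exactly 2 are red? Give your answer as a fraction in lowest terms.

5/2618

Unordered draws without replacement: count favorable combinations over C(36,5).
Favorable = C(6,3) · C(9,2) · C(12,0) · C(9,0) = 720; total = C(36,5) = 376992.
P = 720/376992 = 5/2618 ≈ 0.0019.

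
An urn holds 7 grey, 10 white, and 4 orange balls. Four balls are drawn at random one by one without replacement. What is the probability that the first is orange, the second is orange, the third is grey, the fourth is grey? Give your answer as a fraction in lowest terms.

Multiply the conditional probability of each draw in order, without replacement, so each draw removes one from its color and from the total.
P = (4/21) · (3/20) · (7/19) · (6/18) = 1/285 ≈ 0.0035.

1/285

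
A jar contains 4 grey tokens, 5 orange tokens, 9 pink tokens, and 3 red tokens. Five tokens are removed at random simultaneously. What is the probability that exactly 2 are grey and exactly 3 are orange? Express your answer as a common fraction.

20/6783

Unordered draws without replacement: count favorable combinations over C(21,5).
Favorable = C(4,2) · C(5,3) · C(9,0) · C(3,0) = 60; total = C(21,5) = 20349.
P = 60/20349 = 20/6783 ≈ 0.0029.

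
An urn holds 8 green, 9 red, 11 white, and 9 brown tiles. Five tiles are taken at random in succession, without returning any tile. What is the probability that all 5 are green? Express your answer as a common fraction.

Unordered draws without replacement: count favorable combinations over C(37,5).
Favorable = C(8,5) · C(9,0) · C(11,0) · C(9,0) = 56; total = C(37,5) = 435897.
P = 56/435897 = 8/62271 ≈ 0.0001.

8/62271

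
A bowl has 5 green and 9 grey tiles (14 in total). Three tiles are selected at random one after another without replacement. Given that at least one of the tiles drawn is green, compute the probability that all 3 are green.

P(all 3 green) = C(5,3)/C(14,3) = 5/182; P(at least one green) = 1 − C(9,3)/C(14,3) = 10/13.
Since 'all 3 green' ⊆ 'at least one green', P(all 3 | at least one) = 5/182 / 10/13 = 1/28 ≈ 0.0357.

1/28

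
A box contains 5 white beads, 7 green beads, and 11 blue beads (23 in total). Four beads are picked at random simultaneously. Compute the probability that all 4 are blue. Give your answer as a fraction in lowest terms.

Unordered draws without replacement: count favorable combinations over C(23,4).
Favorable = C(5,0) · C(7,0) · C(11,4) = 330; total = C(23,4) = 8855.
P = 330/8855 = 6/161 ≈ 0.0373.

6/161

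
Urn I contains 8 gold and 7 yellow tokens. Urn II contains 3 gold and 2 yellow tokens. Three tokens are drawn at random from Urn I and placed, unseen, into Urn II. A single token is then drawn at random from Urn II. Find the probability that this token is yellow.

Condition on how many of the transferred tokens are yellow (from Urn I: 7 yellow of 15; then Urn II has 8 total).
  0 yellow: C(7,0)C(8,3)/C(15,3) = 8/65; then P = 2/8
  1 yellow: C(7,1)C(8,2)/C(15,3) = 28/65; then P = 3/8
  2 yellow: C(7,2)C(8,1)/C(15,3) = 24/65; then P = 4/8
  3 yellow: C(7,3)C(8,0)/C(15,3) = 1/13; then P = 5/8
P(yellow from Urn II) = 17/40 ≈ 0.4250.

17/40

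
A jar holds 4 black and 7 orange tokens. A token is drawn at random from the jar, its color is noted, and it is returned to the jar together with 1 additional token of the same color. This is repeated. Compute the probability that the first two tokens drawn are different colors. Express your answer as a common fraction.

14/33

Either black then orange, or orange then black; after the first draw the total is 12.
P = (4/11)·(7/12) + (7/11)·(4/12) = 14/33 ≈ 0.4242.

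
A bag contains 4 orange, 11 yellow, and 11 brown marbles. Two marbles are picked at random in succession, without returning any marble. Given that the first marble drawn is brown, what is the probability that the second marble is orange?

4/25

After removing 1 brown, the bag has 4 orange out of 25 remaining.
P(second is orange | given) = 4/25 ≈ 0.1600.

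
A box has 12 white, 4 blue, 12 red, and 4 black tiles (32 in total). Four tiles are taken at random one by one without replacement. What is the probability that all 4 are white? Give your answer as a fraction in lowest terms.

Unordered draws without replacement: count favorable combinations over C(32,4).
Favorable = C(12,4) · C(4,0) · C(12,0) · C(4,0) = 495; total = C(32,4) = 35960.
P = 495/35960 = 99/7192 ≈ 0.0138.

99/7192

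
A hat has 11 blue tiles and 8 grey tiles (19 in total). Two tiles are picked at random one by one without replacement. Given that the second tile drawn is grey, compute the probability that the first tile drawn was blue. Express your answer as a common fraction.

P(first=blue and the second tile drawn is grey) = (11/19)·(8/18) = 44/171.
P(the second tile drawn is grey) = Σ over first color = 44/171 + 28/171 = 8/19.
By Bayes, P(first=blue | the second tile drawn is grey) = 44/171 / 8/19 = 11/18 ≈ 0.6111.

11/18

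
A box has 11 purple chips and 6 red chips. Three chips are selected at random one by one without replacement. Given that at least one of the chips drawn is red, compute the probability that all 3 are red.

4/103

P(all 3 red) = C(6,3)/C(17,3) = 1/34; P(at least one red) = 1 − C(11,3)/C(17,3) = 103/136.
Since 'all 3 red' ⊆ 'at least one red', P(all 3 | at least one) = 1/34 / 103/136 = 4/103 ≈ 0.0388.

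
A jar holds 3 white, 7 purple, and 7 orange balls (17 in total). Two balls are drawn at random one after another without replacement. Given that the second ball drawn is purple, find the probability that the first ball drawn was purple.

3/8

P(first=purple and the second ball drawn is purple) = (7/17)·(6/16) = 21/136.
P(the second ball drawn is purple) = Σ over first color = 21/272 + 21/136 + 49/272 = 7/17.
By Bayes, P(first=purple | the second ball drawn is purple) = 21/136 / 7/17 = 3/8 ≈ 0.3750.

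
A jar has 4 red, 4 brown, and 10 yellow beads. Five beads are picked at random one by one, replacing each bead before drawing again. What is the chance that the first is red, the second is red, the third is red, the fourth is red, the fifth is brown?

32/59049

Multiply the conditional probability of each draw in order, with replacement (the composition resets each draw).
P = (4/18) · (4/18) · (4/18) · (4/18) · (4/18) = 32/59049 ≈ 0.0005.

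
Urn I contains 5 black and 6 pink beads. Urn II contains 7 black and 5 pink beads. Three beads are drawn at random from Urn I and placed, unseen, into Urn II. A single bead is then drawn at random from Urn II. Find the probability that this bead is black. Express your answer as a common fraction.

92/165

Condition on how many of the transferred beads are black (from Urn I: 5 black of 11; then Urn II has 15 total).
  0 black: C(5,0)C(6,3)/C(11,3) = 4/33; then P = 7/15
  1 black: C(5,1)C(6,2)/C(11,3) = 5/11; then P = 8/15
  2 black: C(5,2)C(6,1)/C(11,3) = 4/11; then P = 9/15
  3 black: C(5,3)C(6,0)/C(11,3) = 2/33; then P = 10/15
P(black from Urn II) = 92/165 ≈ 0.5576.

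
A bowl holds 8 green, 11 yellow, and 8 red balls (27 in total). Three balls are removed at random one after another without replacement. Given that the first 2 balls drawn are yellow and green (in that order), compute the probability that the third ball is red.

8/25

After removing 1 green, 1 yellow, the bowl has 8 red out of 25 remaining.
P(third is red | given) = 8/25 ≈ 0.3200.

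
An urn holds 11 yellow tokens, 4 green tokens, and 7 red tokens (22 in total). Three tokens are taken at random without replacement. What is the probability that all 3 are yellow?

Unordered draws without replacement: count favorable combinations over C(22,3).
Favorable = C(11,3) · C(4,0) · C(7,0) = 165; total = C(22,3) = 1540.
P = 165/1540 = 3/28 ≈ 0.1071.

3/28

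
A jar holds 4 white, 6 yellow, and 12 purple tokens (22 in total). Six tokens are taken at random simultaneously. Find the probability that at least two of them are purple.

Sum the hypergeometric tail for j = 2,…,6 purple tokens.
Favorable = C(12,2)·C(10,4) + C(12,3)·C(10,3) + C(12,4)·C(10,2) + C(12,5)·C(10,1) + C(12,6)·C(10,0) = 71379; total = C(22,6) = 74613.
P = 71379/74613 = 309/323 ≈ 0.9567.

309/323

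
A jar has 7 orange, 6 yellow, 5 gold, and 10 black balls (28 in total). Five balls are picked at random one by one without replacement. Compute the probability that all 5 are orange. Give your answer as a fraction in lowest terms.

Unordered draws without replacement: count favorable combinations over C(28,5).
Favorable = C(7,5) · C(6,0) · C(5,0) · C(10,0) = 21; total = C(28,5) = 98280.
P = 21/98280 = 1/4680 ≈ 0.0002.

1/4680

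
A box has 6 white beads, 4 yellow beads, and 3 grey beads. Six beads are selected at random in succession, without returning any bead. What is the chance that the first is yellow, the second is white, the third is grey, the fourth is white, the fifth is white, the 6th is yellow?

Multiply the conditional probability of each draw in order, without replacement, so each draw removes one from its color and from the total.
P = (4/13) · (6/12) · (3/11) · (5/10) · (4/9) · (3/8) = 1/286 ≈ 0.0035.

1/286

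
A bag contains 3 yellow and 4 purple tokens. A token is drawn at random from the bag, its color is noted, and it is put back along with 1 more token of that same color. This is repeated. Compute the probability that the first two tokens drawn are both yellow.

3/14

After a yellow draw the bag holds 4 yellow out of 8.
P = (3/7)·(4/8) = 3/14 ≈ 0.2143.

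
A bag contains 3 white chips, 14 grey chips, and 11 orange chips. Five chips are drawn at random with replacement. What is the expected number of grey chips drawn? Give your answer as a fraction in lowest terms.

By linearity of expectation, E[X] = Σ P(draw i is grey); each independent draw has P(grey) = 14/28.
E[X] = 5 · 14/28 = 5/2 ≈ 2.5000.

5/2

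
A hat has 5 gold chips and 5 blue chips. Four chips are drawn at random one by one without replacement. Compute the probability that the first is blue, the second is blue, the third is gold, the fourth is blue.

5/84

Multiply the conditional probability of each draw in order, without replacement, so each draw removes one from its color and from the total.
P = (5/10) · (4/9) · (5/8) · (3/7) = 5/84 ≈ 0.0595.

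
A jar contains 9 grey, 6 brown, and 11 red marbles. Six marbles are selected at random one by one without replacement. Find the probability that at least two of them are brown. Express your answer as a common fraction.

49223/115115

Sum the hypergeometric tail for j = 2,…,6 brown marbles.
Favorable = C(6,2)·C(20,4) + C(6,3)·C(20,3) + C(6,4)·C(20,2) + C(6,5)·C(20,1) + C(6,6)·C(20,0) = 98446; total = C(26,6) = 230230.
P = 98446/230230 = 49223/115115 ≈ 0.4276.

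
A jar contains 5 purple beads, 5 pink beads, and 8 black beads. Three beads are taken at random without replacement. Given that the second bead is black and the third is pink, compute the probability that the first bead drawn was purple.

P(first=purple and the second bead is black and the third is pink) = (5/18)·(8/17)·(5/16) = 25/612.
P(E) = Σ over first color = 25/612 + 5/153 + 35/612 = 20/153.
By Bayes, P(first=purple | E) = 25/612 / 20/153 = 5/16 ≈ 0.3125.

5/16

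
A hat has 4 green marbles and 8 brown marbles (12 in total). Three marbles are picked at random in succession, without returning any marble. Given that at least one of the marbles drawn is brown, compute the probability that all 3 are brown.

7/27

P(all 3 brown) = C(8,3)/C(12,3) = 14/55; P(at least one brown) = 1 − C(4,3)/C(12,3) = 54/55.
Since 'all 3 brown' ⊆ 'at least one brown', P(all 3 | at least one) = 14/55 / 54/55 = 7/27 ≈ 0.2593.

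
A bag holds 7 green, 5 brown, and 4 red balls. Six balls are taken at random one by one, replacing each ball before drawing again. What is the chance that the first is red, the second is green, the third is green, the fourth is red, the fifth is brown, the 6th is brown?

1225/1048576

Multiply the conditional probability of each draw in order, with replacement (the composition resets each draw).
P = (4/16) · (7/16) · (7/16) · (4/16) · (5/16) · (5/16) = 1225/1048576 ≈ 0.0012.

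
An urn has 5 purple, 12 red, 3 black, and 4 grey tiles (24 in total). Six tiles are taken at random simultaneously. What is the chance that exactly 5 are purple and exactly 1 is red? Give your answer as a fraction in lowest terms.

3/33649

Unordered draws without replacement: count favorable combinations over C(24,6).
Favorable = C(5,5) · C(12,1) · C(3,0) · C(4,0) = 12; total = C(24,6) = 134596.
P = 12/134596 = 3/33649 ≈ 0.0001.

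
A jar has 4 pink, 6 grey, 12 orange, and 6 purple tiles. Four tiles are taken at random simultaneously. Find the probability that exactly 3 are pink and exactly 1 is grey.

Unordered draws without replacement: count favorable combinations over C(28,4).
Favorable = C(4,3) · C(6,1) · C(12,0) · C(6,0) = 24; total = C(28,4) = 20475.
P = 24/20475 = 8/6825 ≈ 0.0012.

8/6825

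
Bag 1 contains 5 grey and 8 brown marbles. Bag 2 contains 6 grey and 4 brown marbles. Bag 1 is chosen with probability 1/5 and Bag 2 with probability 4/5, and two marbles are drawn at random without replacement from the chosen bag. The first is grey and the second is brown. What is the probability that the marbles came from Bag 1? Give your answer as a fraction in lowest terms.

P(E | Bag 1) = 10/39; P(E | Bag 2) = 4/15.
P(E) = 1/5·10/39 + 4/5·4/15 = 86/325.
By Bayes' rule, P(Bag 1 | E) = 2/39 / 86/325 = 25/129 ≈ 0.1938.

25/129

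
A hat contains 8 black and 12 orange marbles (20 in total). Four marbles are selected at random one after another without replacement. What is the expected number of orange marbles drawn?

12/5

By linearity of expectation, E[X] = Σ P(draw i is orange); by symmetry each draw (even without replacement) has P(orange) = 12/20.
E[X] = 4 · 12/20 = 12/5 ≈ 2.4000.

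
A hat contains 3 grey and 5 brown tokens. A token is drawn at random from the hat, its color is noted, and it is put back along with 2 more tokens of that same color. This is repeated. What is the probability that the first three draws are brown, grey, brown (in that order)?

Track the composition after each reinforcement of +2.
P = (5/8) · (3/10) · (7/12) = 7/64 ≈ 0.1094.

7/64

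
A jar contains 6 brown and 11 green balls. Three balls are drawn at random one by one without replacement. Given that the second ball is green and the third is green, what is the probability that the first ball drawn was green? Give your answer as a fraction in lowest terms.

3/5

P(first=green and the second ball is green and the third is green) = (11/17)·(10/16)·(9/15) = 33/136.
P(E) = Σ over first color = 11/68 + 33/136 = 55/136.
By Bayes, P(first=green | E) = 33/136 / 55/136 = 3/5 ≈ 0.6000.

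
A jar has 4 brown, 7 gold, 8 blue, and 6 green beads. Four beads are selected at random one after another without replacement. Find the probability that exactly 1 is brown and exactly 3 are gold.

14/1265

Unordered draws without replacement: count favorable combinations over C(25,4).
Favorable = C(4,1) · C(7,3) · C(8,0) · C(6,0) = 140; total = C(25,4) = 12650.
P = 140/12650 = 14/1265 ≈ 0.0111.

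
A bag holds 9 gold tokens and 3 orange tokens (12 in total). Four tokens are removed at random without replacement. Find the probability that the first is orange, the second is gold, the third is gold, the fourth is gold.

7/55

Multiply the conditional probability of each draw in order, without replacement, so each draw removes one from its color and from the total.
P = (3/12) · (9/11) · (8/10) · (7/9) = 7/55 ≈ 0.1273.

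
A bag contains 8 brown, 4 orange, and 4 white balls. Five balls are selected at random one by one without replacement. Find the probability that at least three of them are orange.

Sum the hypergeometric tail for j = 3,…,4 orange balls.
Favorable = C(4,3)·C(12,2) + C(4,4)·C(12,1) = 276; total = C(16,5) = 4368.
P = 276/4368 = 23/364 ≈ 0.0632.

23/364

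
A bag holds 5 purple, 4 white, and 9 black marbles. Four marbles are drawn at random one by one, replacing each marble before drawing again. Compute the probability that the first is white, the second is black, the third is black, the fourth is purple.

5/324

Multiply the conditional probability of each draw in order, with replacement (the composition resets each draw).
P = (4/18) · (9/18) · (9/18) · (5/18) = 5/324 ≈ 0.0154.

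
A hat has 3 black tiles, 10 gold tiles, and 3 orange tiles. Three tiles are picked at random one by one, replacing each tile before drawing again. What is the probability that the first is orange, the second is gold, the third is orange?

45/2048

Multiply the conditional probability of each draw in order, with replacement (the composition resets each draw).
P = (3/16) · (10/16) · (3/16) = 45/2048 ≈ 0.0220.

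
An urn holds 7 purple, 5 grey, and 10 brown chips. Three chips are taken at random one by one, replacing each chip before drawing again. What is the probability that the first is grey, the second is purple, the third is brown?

175/5324

Multiply the conditional probability of each draw in order, with replacement (the composition resets each draw).
P = (5/22) · (7/22) · (10/22) = 175/5324 ≈ 0.0329.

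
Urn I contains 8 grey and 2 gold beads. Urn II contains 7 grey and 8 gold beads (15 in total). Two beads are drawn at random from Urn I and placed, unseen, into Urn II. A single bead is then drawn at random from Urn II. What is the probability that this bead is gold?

Condition on how many of the transferred beads are gold (from Urn I: 2 gold of 10; then Urn II has 17 total).
  0 gold: C(2,0)C(8,2)/C(10,2) = 28/45; then P = 8/17
  1 gold: C(2,1)C(8,1)/C(10,2) = 16/45; then P = 9/17
  2 gold: C(2,2)C(8,0)/C(10,2) = 1/45; then P = 10/17
P(gold from Urn II) = 42/85 ≈ 0.4941.

42/85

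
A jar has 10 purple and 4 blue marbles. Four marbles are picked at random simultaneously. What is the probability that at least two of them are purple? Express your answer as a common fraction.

960/1001

Sum the hypergeometric tail for j = 2,…,4 purple marbles.
Favorable = C(10,2)·C(4,2) + C(10,3)·C(4,1) + C(10,4)·C(4,0) = 960; total = C(14,4) = 1001.
P = 960/1001 = 960/1001 ≈ 0.9590.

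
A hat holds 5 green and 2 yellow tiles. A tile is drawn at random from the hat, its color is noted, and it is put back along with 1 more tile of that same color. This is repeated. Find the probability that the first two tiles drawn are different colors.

Either yellow then green, or green then yellow; after the first draw the total is 8.
P = (2/7)·(5/8) + (5/7)·(2/8) = 5/14 ≈ 0.3571.

5/14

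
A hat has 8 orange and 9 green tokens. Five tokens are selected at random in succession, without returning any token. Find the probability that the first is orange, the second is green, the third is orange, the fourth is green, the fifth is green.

Multiply the conditional probability of each draw in order, without replacement, so each draw removes one from its color and from the total.
P = (8/17) · (9/16) · (7/15) · (8/14) · (7/13) = 42/1105 ≈ 0.0380.

42/1105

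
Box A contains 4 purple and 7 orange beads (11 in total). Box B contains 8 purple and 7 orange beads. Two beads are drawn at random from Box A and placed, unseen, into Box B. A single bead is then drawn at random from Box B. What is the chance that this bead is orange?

Condition on how many of the transferred beads are orange (from Box A: 7 orange of 11; then Box B has 17 total).
  0 orange: C(7,0)C(4,2)/C(11,2) = 6/55; then P = 7/17
  1 orange: C(7,1)C(4,1)/C(11,2) = 28/55; then P = 8/17
  2 orange: C(7,2)C(4,0)/C(11,2) = 21/55; then P = 9/17
P(orange from Box B) = 91/187 ≈ 0.4866.

91/187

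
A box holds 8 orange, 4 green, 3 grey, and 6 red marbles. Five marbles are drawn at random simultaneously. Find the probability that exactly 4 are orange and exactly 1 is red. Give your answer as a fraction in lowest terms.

20/969

Unordered draws without replacement: count favorable combinations over C(21,5).
Favorable = C(8,4) · C(4,0) · C(3,0) · C(6,1) = 420; total = C(21,5) = 20349.
P = 420/20349 = 20/969 ≈ 0.0206.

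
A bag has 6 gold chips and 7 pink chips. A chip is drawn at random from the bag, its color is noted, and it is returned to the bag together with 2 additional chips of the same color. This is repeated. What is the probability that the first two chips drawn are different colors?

28/65

Either pink then gold, or gold then pink; after the first draw the total is 15.
P = (7/13)·(6/15) + (6/13)·(7/15) = 28/65 ≈ 0.4308.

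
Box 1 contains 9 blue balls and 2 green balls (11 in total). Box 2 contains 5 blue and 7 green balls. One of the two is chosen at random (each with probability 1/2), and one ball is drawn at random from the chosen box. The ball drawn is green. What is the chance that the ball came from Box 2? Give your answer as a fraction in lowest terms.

77/101

P(green | Box 1) = 2/11; P(green | Box 2) = 7/12.
P(green) = 1/2·2/11 + 1/2·7/12 = 101/264.
By Bayes' rule, P(Box 2 | green) = 7/24 / 101/264 = 77/101 ≈ 0.7624.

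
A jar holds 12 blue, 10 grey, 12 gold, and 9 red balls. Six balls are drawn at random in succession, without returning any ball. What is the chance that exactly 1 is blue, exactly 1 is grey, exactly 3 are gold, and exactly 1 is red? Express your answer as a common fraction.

118800/3048227

Unordered draws without replacement: count favorable combinations over C(43,6).
Favorable = C(12,1) · C(10,1) · C(12,3) · C(9,1) = 237600; total = C(43,6) = 6096454.
P = 237600/6096454 = 118800/3048227 ≈ 0.0390.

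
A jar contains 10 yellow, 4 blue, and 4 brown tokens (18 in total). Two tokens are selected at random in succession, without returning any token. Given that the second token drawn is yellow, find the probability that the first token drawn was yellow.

P(first=yellow and the second token drawn is yellow) = (10/18)·(9/17) = 5/17.
P(the second token drawn is yellow) = Σ over first color = 5/17 + 20/153 + 20/153 = 5/9.
By Bayes, P(first=yellow | the second token drawn is yellow) = 5/17 / 5/9 = 9/17 ≈ 0.5294.

9/17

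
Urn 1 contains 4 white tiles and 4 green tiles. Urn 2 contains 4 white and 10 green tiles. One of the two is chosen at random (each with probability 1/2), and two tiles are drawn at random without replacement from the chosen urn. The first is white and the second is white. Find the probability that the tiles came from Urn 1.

P(E | Urn 1) = 3/14; P(E | Urn 2) = 6/91.
P(E) = 1/2·3/14 + 1/2·6/91 = 51/364.
By Bayes' rule, P(Urn 1 | E) = 3/28 / 51/364 = 13/17 ≈ 0.7647.

13/17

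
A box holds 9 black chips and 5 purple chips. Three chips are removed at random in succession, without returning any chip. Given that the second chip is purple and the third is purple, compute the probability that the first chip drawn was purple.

1/4

P(first=purple and the second chip is purple and the third is purple) = (5/14)·(4/13)·(3/12) = 5/182.
P(E) = Σ over first color = 15/182 + 5/182 = 10/91.
By Bayes, P(first=purple | E) = 5/182 / 10/91 = 1/4 ≈ 0.2500.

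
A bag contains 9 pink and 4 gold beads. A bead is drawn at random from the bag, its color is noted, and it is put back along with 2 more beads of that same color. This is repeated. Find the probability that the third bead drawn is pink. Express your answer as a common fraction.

9/13

Sum over the four possibilities for the first two draws (pink/not-pink each), tracking how the pink count and total change by +2 per draw.
P(third is pink) = 9/13 ≈ 0.6923. (In a Pólya urn every draw has the same marginal probability 9/13.)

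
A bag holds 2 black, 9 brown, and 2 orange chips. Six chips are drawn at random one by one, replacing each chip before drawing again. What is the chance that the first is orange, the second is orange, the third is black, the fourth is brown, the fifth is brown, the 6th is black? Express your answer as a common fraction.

1296/4826809

Multiply the conditional probability of each draw in order, with replacement (the composition resets each draw).
P = (2/13) · (2/13) · (2/13) · (9/13) · (9/13) · (2/13) = 1296/4826809 ≈ 0.0003.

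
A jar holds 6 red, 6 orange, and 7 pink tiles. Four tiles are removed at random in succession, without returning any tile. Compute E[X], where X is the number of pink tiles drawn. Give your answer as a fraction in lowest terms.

By linearity of expectation, E[X] = Σ P(draw i is pink); by symmetry each draw (even without replacement) has P(pink) = 7/19.
E[X] = 4 · 7/19 = 28/19 ≈ 1.4737.

28/19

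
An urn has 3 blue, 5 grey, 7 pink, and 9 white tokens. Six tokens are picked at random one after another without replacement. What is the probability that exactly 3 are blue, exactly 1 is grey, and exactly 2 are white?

45/33649

Unordered draws without replacement: count favorable combinations over C(24,6).
Favorable = C(3,3) · C(5,1) · C(7,0) · C(9,2) = 180; total = C(24,6) = 134596.
P = 180/134596 = 45/33649 ≈ 0.0013.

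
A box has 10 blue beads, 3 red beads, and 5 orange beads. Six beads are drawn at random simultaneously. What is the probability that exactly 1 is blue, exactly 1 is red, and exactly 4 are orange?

Unordered draws without replacement: count favorable combinations over C(18,6).
Favorable = C(10,1) · C(3,1) · C(5,4) = 150; total = C(18,6) = 18564.
P = 150/18564 = 25/3094 ≈ 0.0081.

25/3094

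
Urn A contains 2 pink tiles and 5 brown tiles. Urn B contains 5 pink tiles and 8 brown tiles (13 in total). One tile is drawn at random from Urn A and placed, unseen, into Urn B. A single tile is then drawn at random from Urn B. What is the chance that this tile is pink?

37/98

Condition on how many of the transferred tiles are pink (from Urn A: 2 pink of 7; then Urn B has 14 total).
  0 pink: C(2,0)C(5,1)/C(7,1) = 5/7; then P = 5/14
  1 pink: C(2,1)C(5,0)/C(7,1) = 2/7; then P = 6/14
P(pink from Urn B) = 37/98 ≈ 0.3776.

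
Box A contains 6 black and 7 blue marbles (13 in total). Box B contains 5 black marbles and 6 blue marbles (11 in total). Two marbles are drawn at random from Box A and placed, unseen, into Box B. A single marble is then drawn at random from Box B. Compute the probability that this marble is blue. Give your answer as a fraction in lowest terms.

92/169

Condition on how many of the transferred marbles are blue (from Box A: 7 blue of 13; then Box B has 13 total).
  0 blue: C(7,0)C(6,2)/C(13,2) = 5/26; then P = 6/13
  1 blue: C(7,1)C(6,1)/C(13,2) = 7/13; then P = 7/13
  2 blue: C(7,2)C(6,0)/C(13,2) = 7/26; then P = 8/13
P(blue from Box B) = 92/169 ≈ 0.5444.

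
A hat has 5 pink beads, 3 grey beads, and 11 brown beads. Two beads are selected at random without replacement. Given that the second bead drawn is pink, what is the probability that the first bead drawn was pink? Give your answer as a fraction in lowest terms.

2/9

P(first=pink and the second bead drawn is pink) = (5/19)·(4/18) = 10/171.
P(the second bead drawn is pink) = Σ over first color = 10/171 + 5/114 + 55/342 = 5/19.
By Bayes, P(first=pink | the second bead drawn is pink) = 10/171 / 5/19 = 2/9 ≈ 0.2222.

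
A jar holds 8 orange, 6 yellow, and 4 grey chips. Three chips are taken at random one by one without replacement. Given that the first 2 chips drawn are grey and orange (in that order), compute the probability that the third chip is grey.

3/16

After removing 1 orange, 1 grey, the jar has 3 grey out of 16 remaining.
P(third is grey | given) = 3/16 ≈ 0.1875.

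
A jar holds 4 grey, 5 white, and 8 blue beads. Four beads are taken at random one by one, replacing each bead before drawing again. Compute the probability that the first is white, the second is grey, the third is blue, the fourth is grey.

640/83521

Multiply the conditional probability of each draw in order, with replacement (the composition resets each draw).
P = (5/17) · (4/17) · (8/17) · (4/17) = 640/83521 ≈ 0.0077.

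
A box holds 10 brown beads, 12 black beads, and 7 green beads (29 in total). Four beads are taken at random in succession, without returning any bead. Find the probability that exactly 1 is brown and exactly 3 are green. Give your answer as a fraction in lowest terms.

Unordered draws without replacement: count favorable combinations over C(29,4).
Favorable = C(10,1) · C(12,0) · C(7,3) = 350; total = C(29,4) = 23751.
P = 350/23751 = 50/3393 ≈ 0.0147.

50/3393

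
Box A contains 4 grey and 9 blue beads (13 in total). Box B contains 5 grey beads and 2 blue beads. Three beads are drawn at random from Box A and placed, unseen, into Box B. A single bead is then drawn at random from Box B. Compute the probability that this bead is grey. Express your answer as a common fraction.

77/130

Condition on how many of the transferred beads are grey (from Box A: 4 grey of 13; then Box B has 10 total).
  0 grey: C(4,0)C(9,3)/C(13,3) = 42/143; then P = 5/10
  1 grey: C(4,1)C(9,2)/C(13,3) = 72/143; then P = 6/10
  2 grey: C(4,2)C(9,1)/C(13,3) = 27/143; then P = 7/10
  3 grey: C(4,3)C(9,0)/C(13,3) = 2/143; then P = 8/10
P(grey from Box B) = 77/130 ≈ 0.5923.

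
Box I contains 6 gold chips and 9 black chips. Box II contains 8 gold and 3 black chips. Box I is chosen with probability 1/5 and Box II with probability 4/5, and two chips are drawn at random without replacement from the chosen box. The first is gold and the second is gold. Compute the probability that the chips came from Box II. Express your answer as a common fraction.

P(E | Box I) = 1/7; P(E | Box II) = 28/55.
P(E) = 1/5·1/7 + 4/5·28/55 = 839/1925.
By Bayes' rule, P(Box II | E) = 112/275 / 839/1925 = 784/839 ≈ 0.9344.

784/839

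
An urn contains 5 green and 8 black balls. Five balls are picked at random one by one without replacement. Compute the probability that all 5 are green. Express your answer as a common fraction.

1/1287

Unordered draws without replacement: count favorable combinations over C(13,5).
Favorable = C(5,5) · C(8,0) = 1; total = C(13,5) = 1287.
P = 1/1287 = 1/1287 ≈ 0.0008.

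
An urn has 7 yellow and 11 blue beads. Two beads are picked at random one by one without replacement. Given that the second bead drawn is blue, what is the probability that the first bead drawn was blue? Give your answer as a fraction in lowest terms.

P(first=blue and the second bead drawn is blue) = (11/18)·(10/17) = 55/153.
P(the second bead drawn is blue) = Σ over first color = 77/306 + 55/153 = 11/18.
By Bayes, P(first=blue | the second bead drawn is blue) = 55/153 / 11/18 = 10/17 ≈ 0.5882.

10/17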